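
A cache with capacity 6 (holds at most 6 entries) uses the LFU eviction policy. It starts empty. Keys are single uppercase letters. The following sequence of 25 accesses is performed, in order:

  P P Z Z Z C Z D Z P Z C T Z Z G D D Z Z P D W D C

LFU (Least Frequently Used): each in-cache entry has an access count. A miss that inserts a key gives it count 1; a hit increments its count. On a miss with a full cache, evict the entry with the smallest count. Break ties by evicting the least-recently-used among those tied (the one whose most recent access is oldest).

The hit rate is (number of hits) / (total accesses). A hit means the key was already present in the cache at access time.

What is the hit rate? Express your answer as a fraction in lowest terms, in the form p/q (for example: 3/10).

Answer: 18/25

Derivation:
LFU simulation (capacity=6):
  1. access P: MISS. Cache: [P(c=1)]
  2. access P: HIT, count now 2. Cache: [P(c=2)]
  3. access Z: MISS. Cache: [Z(c=1) P(c=2)]
  4. access Z: HIT, count now 2. Cache: [P(c=2) Z(c=2)]
  5. access Z: HIT, count now 3. Cache: [P(c=2) Z(c=3)]
  6. access C: MISS. Cache: [C(c=1) P(c=2) Z(c=3)]
  7. access Z: HIT, count now 4. Cache: [C(c=1) P(c=2) Z(c=4)]
  8. access D: MISS. Cache: [C(c=1) D(c=1) P(c=2) Z(c=4)]
  9. access Z: HIT, count now 5. Cache: [C(c=1) D(c=1) P(c=2) Z(c=5)]
  10. access P: HIT, count now 3. Cache: [C(c=1) D(c=1) P(c=3) Z(c=5)]
  11. access Z: HIT, count now 6. Cache: [C(c=1) D(c=1) P(c=3) Z(c=6)]
  12. access C: HIT, count now 2. Cache: [D(c=1) C(c=2) P(c=3) Z(c=6)]
  13. access T: MISS. Cache: [D(c=1) T(c=1) C(c=2) P(c=3) Z(c=6)]
  14. access Z: HIT, count now 7. Cache: [D(c=1) T(c=1) C(c=2) P(c=3) Z(c=7)]
  15. access Z: HIT, count now 8. Cache: [D(c=1) T(c=1) C(c=2) P(c=3) Z(c=8)]
  16. access G: MISS. Cache: [D(c=1) T(c=1) G(c=1) C(c=2) P(c=3) Z(c=8)]
  17. access D: HIT, count now 2. Cache: [T(c=1) G(c=1) C(c=2) D(c=2) P(c=3) Z(c=8)]
  18. access D: HIT, count now 3. Cache: [T(c=1) G(c=1) C(c=2) P(c=3) D(c=3) Z(c=8)]
  19. access Z: HIT, count now 9. Cache: [T(c=1) G(c=1) C(c=2) P(c=3) D(c=3) Z(c=9)]
  20. access Z: HIT, count now 10. Cache: [T(c=1) G(c=1) C(c=2) P(c=3) D(c=3) Z(c=10)]
  21. access P: HIT, count now 4. Cache: [T(c=1) G(c=1) C(c=2) D(c=3) P(c=4) Z(c=10)]
  22. access D: HIT, count now 4. Cache: [T(c=1) G(c=1) C(c=2) P(c=4) D(c=4) Z(c=10)]
  23. access W: MISS, evict T(c=1). Cache: [G(c=1) W(c=1) C(c=2) P(c=4) D(c=4) Z(c=10)]
  24. access D: HIT, count now 5. Cache: [G(c=1) W(c=1) C(c=2) P(c=4) D(c=5) Z(c=10)]
  25. access C: HIT, count now 3. Cache: [G(c=1) W(c=1) C(c=3) P(c=4) D(c=5) Z(c=10)]
Total: 18 hits, 7 misses, 1 evictions

Hit rate = 18/25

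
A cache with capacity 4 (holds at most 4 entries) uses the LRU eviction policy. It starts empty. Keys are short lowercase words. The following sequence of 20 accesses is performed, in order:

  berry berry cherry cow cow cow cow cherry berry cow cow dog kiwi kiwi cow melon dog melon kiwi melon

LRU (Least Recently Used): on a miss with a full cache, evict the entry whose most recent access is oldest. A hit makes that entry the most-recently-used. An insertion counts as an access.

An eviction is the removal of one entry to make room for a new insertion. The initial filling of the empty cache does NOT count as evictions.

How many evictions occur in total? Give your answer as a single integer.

Answer: 2

Derivation:
LRU simulation (capacity=4):
  1. access berry: MISS. Cache (LRU->MRU): [berry]
  2. access berry: HIT. Cache (LRU->MRU): [berry]
  3. access cherry: MISS. Cache (LRU->MRU): [berry cherry]
  4. access cow: MISS. Cache (LRU->MRU): [berry cherry cow]
  5. access cow: HIT. Cache (LRU->MRU): [berry cherry cow]
  6. access cow: HIT. Cache (LRU->MRU): [berry cherry cow]
  7. access cow: HIT. Cache (LRU->MRU): [berry cherry cow]
  8. access cherry: HIT. Cache (LRU->MRU): [berry cow cherry]
  9. access berry: HIT. Cache (LRU->MRU): [cow cherry berry]
  10. access cow: HIT. Cache (LRU->MRU): [cherry berry cow]
  11. access cow: HIT. Cache (LRU->MRU): [cherry berry cow]
  12. access dog: MISS. Cache (LRU->MRU): [cherry berry cow dog]
  13. access kiwi: MISS, evict cherry. Cache (LRU->MRU): [berry cow dog kiwi]
  14. access kiwi: HIT. Cache (LRU->MRU): [berry cow dog kiwi]
  15. access cow: HIT. Cache (LRU->MRU): [berry dog kiwi cow]
  16. access melon: MISS, evict berry. Cache (LRU->MRU): [dog kiwi cow melon]
  17. access dog: HIT. Cache (LRU->MRU): [kiwi cow melon dog]
  18. access melon: HIT. Cache (LRU->MRU): [kiwi cow dog melon]
  19. access kiwi: HIT. Cache (LRU->MRU): [cow dog melon kiwi]
  20. access melon: HIT. Cache (LRU->MRU): [cow dog kiwi melon]
Total: 14 hits, 6 misses, 2 evictions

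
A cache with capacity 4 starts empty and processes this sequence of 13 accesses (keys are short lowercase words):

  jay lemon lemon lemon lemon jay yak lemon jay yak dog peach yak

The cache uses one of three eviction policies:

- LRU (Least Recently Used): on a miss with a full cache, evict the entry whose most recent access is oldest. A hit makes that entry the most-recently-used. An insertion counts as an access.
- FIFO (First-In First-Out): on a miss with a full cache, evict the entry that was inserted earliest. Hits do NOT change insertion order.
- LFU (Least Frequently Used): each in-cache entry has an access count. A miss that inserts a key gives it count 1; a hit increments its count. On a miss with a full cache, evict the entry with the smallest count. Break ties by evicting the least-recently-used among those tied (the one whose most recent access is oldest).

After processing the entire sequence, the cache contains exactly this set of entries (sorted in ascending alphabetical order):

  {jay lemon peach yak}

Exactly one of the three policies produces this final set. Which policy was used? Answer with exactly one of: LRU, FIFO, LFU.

Simulating under each policy and comparing final sets:
  LRU: final set = {dog jay peach yak} -> differs
  FIFO: final set = {dog lemon peach yak} -> differs
  LFU: final set = {jay lemon peach yak} -> MATCHES target
Only LFU produces the target set.

Answer: LFU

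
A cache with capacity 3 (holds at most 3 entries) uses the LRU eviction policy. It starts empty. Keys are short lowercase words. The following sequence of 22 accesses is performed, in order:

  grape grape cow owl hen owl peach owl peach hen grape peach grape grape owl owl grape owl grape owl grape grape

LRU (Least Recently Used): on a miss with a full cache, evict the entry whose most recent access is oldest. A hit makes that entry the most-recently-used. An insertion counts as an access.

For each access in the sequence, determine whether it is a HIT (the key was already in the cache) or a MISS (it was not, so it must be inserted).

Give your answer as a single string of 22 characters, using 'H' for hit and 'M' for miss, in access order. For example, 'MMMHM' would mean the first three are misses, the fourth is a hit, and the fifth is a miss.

LRU simulation (capacity=3):
  1. access grape: MISS. Cache (LRU->MRU): [grape]
  2. access grape: HIT. Cache (LRU->MRU): [grape]
  3. access cow: MISS. Cache (LRU->MRU): [grape cow]
  4. access owl: MISS. Cache (LRU->MRU): [grape cow owl]
  5. access hen: MISS, evict grape. Cache (LRU->MRU): [cow owl hen]
  6. access owl: HIT. Cache (LRU->MRU): [cow hen owl]
  7. access peach: MISS, evict cow. Cache (LRU->MRU): [hen owl peach]
  8. access owl: HIT. Cache (LRU->MRU): [hen peach owl]
  9. access peach: HIT. Cache (LRU->MRU): [hen owl peach]
  10. access hen: HIT. Cache (LRU->MRU): [owl peach hen]
  11. access grape: MISS, evict owl. Cache (LRU->MRU): [peach hen grape]
  12. access peach: HIT. Cache (LRU->MRU): [hen grape peach]
  13. access grape: HIT. Cache (LRU->MRU): [hen peach grape]
  14. access grape: HIT. Cache (LRU->MRU): [hen peach grape]
  15. access owl: MISS, evict hen. Cache (LRU->MRU): [peach grape owl]
  16. access owl: HIT. Cache (LRU->MRU): [peach grape owl]
  17. access grape: HIT. Cache (LRU->MRU): [peach owl grape]
  18. access owl: HIT. Cache (LRU->MRU): [peach grape owl]
  19. access grape: HIT. Cache (LRU->MRU): [peach owl grape]
  20. access owl: HIT. Cache (LRU->MRU): [peach grape owl]
  21. access grape: HIT. Cache (LRU->MRU): [peach owl grape]
  22. access grape: HIT. Cache (LRU->MRU): [peach owl grape]
Total: 15 hits, 7 misses, 4 evictions

Answer: MHMMMHMHHHMHHHMHHHHHHH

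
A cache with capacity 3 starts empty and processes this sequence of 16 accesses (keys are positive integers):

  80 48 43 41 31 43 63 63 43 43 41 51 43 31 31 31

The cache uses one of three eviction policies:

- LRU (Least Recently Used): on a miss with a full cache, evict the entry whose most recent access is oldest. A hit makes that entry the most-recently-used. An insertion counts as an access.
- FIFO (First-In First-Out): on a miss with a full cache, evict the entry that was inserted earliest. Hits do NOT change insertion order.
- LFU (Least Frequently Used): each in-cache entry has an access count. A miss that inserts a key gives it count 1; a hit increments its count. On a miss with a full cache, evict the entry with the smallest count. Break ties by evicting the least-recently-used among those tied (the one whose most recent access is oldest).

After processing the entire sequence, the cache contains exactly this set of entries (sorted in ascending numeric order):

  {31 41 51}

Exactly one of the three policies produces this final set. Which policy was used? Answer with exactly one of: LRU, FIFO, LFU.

Answer: FIFO

Derivation:
Simulating under each policy and comparing final sets:
  LRU: final set = {31 43 51} -> differs
  FIFO: final set = {31 41 51} -> MATCHES target
  LFU: final set = {31 43 63} -> differs
Only FIFO produces the target set.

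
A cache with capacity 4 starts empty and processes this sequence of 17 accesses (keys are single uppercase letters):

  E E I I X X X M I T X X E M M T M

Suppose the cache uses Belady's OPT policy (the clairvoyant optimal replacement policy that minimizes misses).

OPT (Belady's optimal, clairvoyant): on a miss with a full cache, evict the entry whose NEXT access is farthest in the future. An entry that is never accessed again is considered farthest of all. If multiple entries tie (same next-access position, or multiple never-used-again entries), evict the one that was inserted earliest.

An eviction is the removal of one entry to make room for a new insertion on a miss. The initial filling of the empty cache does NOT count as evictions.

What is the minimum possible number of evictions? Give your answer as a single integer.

OPT (Belady) simulation (capacity=4):
  1. access E: MISS. Cache: [E]
  2. access E: HIT. Next use of E: step 13. Cache: [E]
  3. access I: MISS. Cache: [E I]
  4. access I: HIT. Next use of I: step 9. Cache: [E I]
  5. access X: MISS. Cache: [E I X]
  6. access X: HIT. Next use of X: step 7. Cache: [E I X]
  7. access X: HIT. Next use of X: step 11. Cache: [E I X]
  8. access M: MISS. Cache: [E I X M]
  9. access I: HIT. Next use of I: never. Cache: [E I X M]
  10. access T: MISS, evict I (next use: never). Cache: [E X M T]
  11. access X: HIT. Next use of X: step 12. Cache: [E X M T]
  12. access X: HIT. Next use of X: never. Cache: [E X M T]
  13. access E: HIT. Next use of E: never. Cache: [E X M T]
  14. access M: HIT. Next use of M: step 15. Cache: [E X M T]
  15. access M: HIT. Next use of M: step 17. Cache: [E X M T]
  16. access T: HIT. Next use of T: never. Cache: [E X M T]
  17. access M: HIT. Next use of M: never. Cache: [E X M T]
Total: 12 hits, 5 misses, 1 evictions

Answer: 1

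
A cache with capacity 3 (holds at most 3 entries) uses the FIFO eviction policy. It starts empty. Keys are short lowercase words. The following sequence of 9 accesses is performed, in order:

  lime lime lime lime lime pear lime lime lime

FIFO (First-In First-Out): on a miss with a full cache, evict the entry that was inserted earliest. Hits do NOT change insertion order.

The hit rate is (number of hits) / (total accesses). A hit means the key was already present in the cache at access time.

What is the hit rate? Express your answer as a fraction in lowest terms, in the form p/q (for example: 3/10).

Answer: 7/9

Derivation:
FIFO simulation (capacity=3):
  1. access lime: MISS. Cache (old->new): [lime]
  2. access lime: HIT. Cache (old->new): [lime]
  3. access lime: HIT. Cache (old->new): [lime]
  4. access lime: HIT. Cache (old->new): [lime]
  5. access lime: HIT. Cache (old->new): [lime]
  6. access pear: MISS. Cache (old->new): [lime pear]
  7. access lime: HIT. Cache (old->new): [lime pear]
  8. access lime: HIT. Cache (old->new): [lime pear]
  9. access lime: HIT. Cache (old->new): [lime pear]
Total: 7 hits, 2 misses, 0 evictions

Hit rate = 7/9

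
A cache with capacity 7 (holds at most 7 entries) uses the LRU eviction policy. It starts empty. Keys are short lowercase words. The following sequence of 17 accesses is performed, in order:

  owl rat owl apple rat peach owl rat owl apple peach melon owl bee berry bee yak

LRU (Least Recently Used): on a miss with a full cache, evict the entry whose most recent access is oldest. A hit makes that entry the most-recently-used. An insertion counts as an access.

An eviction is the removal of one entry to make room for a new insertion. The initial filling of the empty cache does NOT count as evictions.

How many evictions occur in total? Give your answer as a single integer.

LRU simulation (capacity=7):
  1. access owl: MISS. Cache (LRU->MRU): [owl]
  2. access rat: MISS. Cache (LRU->MRU): [owl rat]
  3. access owl: HIT. Cache (LRU->MRU): [rat owl]
  4. access apple: MISS. Cache (LRU->MRU): [rat owl apple]
  5. access rat: HIT. Cache (LRU->MRU): [owl apple rat]
  6. access peach: MISS. Cache (LRU->MRU): [owl apple rat peach]
  7. access owl: HIT. Cache (LRU->MRU): [apple rat peach owl]
  8. access rat: HIT. Cache (LRU->MRU): [apple peach owl rat]
  9. access owl: HIT. Cache (LRU->MRU): [apple peach rat owl]
  10. access apple: HIT. Cache (LRU->MRU): [peach rat owl apple]
  11. access peach: HIT. Cache (LRU->MRU): [rat owl apple peach]
  12. access melon: MISS. Cache (LRU->MRU): [rat owl apple peach melon]
  13. access owl: HIT. Cache (LRU->MRU): [rat apple peach melon owl]
  14. access bee: MISS. Cache (LRU->MRU): [rat apple peach melon owl bee]
  15. access berry: MISS. Cache (LRU->MRU): [rat apple peach melon owl bee berry]
  16. access bee: HIT. Cache (LRU->MRU): [rat apple peach melon owl berry bee]
  17. access yak: MISS, evict rat. Cache (LRU->MRU): [apple peach melon owl berry bee yak]
Total: 9 hits, 8 misses, 1 evictions

Answer: 1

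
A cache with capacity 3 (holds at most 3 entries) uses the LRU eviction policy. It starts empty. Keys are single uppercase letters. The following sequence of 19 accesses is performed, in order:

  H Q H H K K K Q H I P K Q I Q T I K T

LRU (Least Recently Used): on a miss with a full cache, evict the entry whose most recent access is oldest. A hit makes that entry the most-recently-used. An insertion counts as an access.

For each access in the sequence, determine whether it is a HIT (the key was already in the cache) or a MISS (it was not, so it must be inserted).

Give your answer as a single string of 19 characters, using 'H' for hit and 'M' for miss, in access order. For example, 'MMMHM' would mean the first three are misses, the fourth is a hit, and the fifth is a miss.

LRU simulation (capacity=3):
  1. access H: MISS. Cache (LRU->MRU): [H]
  2. access Q: MISS. Cache (LRU->MRU): [H Q]
  3. access H: HIT. Cache (LRU->MRU): [Q H]
  4. access H: HIT. Cache (LRU->MRU): [Q H]
  5. access K: MISS. Cache (LRU->MRU): [Q H K]
  6. access K: HIT. Cache (LRU->MRU): [Q H K]
  7. access K: HIT. Cache (LRU->MRU): [Q H K]
  8. access Q: HIT. Cache (LRU->MRU): [H K Q]
  9. access H: HIT. Cache (LRU->MRU): [K Q H]
  10. access I: MISS, evict K. Cache (LRU->MRU): [Q H I]
  11. access P: MISS, evict Q. Cache (LRU->MRU): [H I P]
  12. access K: MISS, evict H. Cache (LRU->MRU): [I P K]
  13. access Q: MISS, evict I. Cache (LRU->MRU): [P K Q]
  14. access I: MISS, evict P. Cache (LRU->MRU): [K Q I]
  15. access Q: HIT. Cache (LRU->MRU): [K I Q]
  16. access T: MISS, evict K. Cache (LRU->MRU): [I Q T]
  17. access I: HIT. Cache (LRU->MRU): [Q T I]
  18. access K: MISS, evict Q. Cache (LRU->MRU): [T I K]
  19. access T: HIT. Cache (LRU->MRU): [I K T]
Total: 9 hits, 10 misses, 7 evictions

Answer: MMHHMHHHHMMMMMHMHMH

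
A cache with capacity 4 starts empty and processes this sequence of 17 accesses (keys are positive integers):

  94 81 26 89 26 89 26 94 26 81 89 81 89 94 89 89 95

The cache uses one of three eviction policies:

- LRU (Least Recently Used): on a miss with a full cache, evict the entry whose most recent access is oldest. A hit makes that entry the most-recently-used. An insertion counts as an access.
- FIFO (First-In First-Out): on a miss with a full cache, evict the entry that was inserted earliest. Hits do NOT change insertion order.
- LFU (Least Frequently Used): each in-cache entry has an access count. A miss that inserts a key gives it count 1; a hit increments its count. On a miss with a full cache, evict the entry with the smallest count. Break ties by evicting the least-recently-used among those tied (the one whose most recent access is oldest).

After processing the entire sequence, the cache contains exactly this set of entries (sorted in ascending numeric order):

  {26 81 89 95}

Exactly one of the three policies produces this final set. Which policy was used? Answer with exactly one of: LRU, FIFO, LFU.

Answer: FIFO

Derivation:
Simulating under each policy and comparing final sets:
  LRU: final set = {81 89 94 95} -> differs
  FIFO: final set = {26 81 89 95} -> MATCHES target
  LFU: final set = {26 89 94 95} -> differs
Only FIFO produces the target set.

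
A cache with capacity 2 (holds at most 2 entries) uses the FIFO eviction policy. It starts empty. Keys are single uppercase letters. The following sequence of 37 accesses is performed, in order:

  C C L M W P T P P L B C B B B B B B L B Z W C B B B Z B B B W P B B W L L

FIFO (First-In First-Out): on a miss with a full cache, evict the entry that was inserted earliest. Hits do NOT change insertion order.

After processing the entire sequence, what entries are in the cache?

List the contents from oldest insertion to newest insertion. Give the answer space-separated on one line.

FIFO simulation (capacity=2):
  1. access C: MISS. Cache (old->new): [C]
  2. access C: HIT. Cache (old->new): [C]
  3. access L: MISS. Cache (old->new): [C L]
  4. access M: MISS, evict C. Cache (old->new): [L M]
  5. access W: MISS, evict L. Cache (old->new): [M W]
  6. access P: MISS, evict M. Cache (old->new): [W P]
  7. access T: MISS, evict W. Cache (old->new): [P T]
  8. access P: HIT. Cache (old->new): [P T]
  9. access P: HIT. Cache (old->new): [P T]
  10. access L: MISS, evict P. Cache (old->new): [T L]
  11. access B: MISS, evict T. Cache (old->new): [L B]
  12. access C: MISS, evict L. Cache (old->new): [B C]
  13. access B: HIT. Cache (old->new): [B C]
  14. access B: HIT. Cache (old->new): [B C]
  15. access B: HIT. Cache (old->new): [B C]
  16. access B: HIT. Cache (old->new): [B C]
  17. access B: HIT. Cache (old->new): [B C]
  18. access B: HIT. Cache (old->new): [B C]
  19. access L: MISS, evict B. Cache (old->new): [C L]
  20. access B: MISS, evict C. Cache (old->new): [L B]
  21. access Z: MISS, evict L. Cache (old->new): [B Z]
  22. access W: MISS, evict B. Cache (old->new): [Z W]
  23. access C: MISS, evict Z. Cache (old->new): [W C]
  24. access B: MISS, evict W. Cache (old->new): [C B]
  25. access B: HIT. Cache (old->new): [C B]
  26. access B: HIT. Cache (old->new): [C B]
  27. access Z: MISS, evict C. Cache (old->new): [B Z]
  28. access B: HIT. Cache (old->new): [B Z]
  29. access B: HIT. Cache (old->new): [B Z]
  30. access B: HIT. Cache (old->new): [B Z]
  31. access W: MISS, evict B. Cache (old->new): [Z W]
  32. access P: MISS, evict Z. Cache (old->new): [W P]
  33. access B: MISS, evict W. Cache (old->new): [P B]
  34. access B: HIT. Cache (old->new): [P B]
  35. access W: MISS, evict P. Cache (old->new): [B W]
  36. access L: MISS, evict B. Cache (old->new): [W L]
  37. access L: HIT. Cache (old->new): [W L]
Total: 16 hits, 21 misses, 19 evictions

Answer: W L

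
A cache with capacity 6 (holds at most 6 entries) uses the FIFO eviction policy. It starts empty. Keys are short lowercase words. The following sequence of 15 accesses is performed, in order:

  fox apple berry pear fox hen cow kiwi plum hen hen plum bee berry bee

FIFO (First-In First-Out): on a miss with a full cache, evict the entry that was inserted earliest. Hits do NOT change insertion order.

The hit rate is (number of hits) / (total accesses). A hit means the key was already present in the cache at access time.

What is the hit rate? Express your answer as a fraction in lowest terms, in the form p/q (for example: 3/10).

Answer: 1/3

Derivation:
FIFO simulation (capacity=6):
  1. access fox: MISS. Cache (old->new): [fox]
  2. access apple: MISS. Cache (old->new): [fox apple]
  3. access berry: MISS. Cache (old->new): [fox apple berry]
  4. access pear: MISS. Cache (old->new): [fox apple berry pear]
  5. access fox: HIT. Cache (old->new): [fox apple berry pear]
  6. access hen: MISS. Cache (old->new): [fox apple berry pear hen]
  7. access cow: MISS. Cache (old->new): [fox apple berry pear hen cow]
  8. access kiwi: MISS, evict fox. Cache (old->new): [apple berry pear hen cow kiwi]
  9. access plum: MISS, evict apple. Cache (old->new): [berry pear hen cow kiwi plum]
  10. access hen: HIT. Cache (old->new): [berry pear hen cow kiwi plum]
  11. access hen: HIT. Cache (old->new): [berry pear hen cow kiwi plum]
  12. access plum: HIT. Cache (old->new): [berry pear hen cow kiwi plum]
  13. access bee: MISS, evict berry. Cache (old->new): [pear hen cow kiwi plum bee]
  14. access berry: MISS, evict pear. Cache (old->new): [hen cow kiwi plum bee berry]
  15. access bee: HIT. Cache (old->new): [hen cow kiwi plum bee berry]
Total: 5 hits, 10 misses, 4 evictions

Hit rate = 5/15 = 1/3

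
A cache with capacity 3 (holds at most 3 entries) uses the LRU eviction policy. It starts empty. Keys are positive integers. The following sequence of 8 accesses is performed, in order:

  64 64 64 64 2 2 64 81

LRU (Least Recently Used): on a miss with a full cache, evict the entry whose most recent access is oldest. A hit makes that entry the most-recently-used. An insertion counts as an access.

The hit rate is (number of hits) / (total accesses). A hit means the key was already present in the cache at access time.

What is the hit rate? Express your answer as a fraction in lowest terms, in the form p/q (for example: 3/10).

Answer: 5/8

Derivation:
LRU simulation (capacity=3):
  1. access 64: MISS. Cache (LRU->MRU): [64]
  2. access 64: HIT. Cache (LRU->MRU): [64]
  3. access 64: HIT. Cache (LRU->MRU): [64]
  4. access 64: HIT. Cache (LRU->MRU): [64]
  5. access 2: MISS. Cache (LRU->MRU): [64 2]
  6. access 2: HIT. Cache (LRU->MRU): [64 2]
  7. access 64: HIT. Cache (LRU->MRU): [2 64]
  8. access 81: MISS. Cache (LRU->MRU): [2 64 81]
Total: 5 hits, 3 misses, 0 evictions

Hit rate = 5/8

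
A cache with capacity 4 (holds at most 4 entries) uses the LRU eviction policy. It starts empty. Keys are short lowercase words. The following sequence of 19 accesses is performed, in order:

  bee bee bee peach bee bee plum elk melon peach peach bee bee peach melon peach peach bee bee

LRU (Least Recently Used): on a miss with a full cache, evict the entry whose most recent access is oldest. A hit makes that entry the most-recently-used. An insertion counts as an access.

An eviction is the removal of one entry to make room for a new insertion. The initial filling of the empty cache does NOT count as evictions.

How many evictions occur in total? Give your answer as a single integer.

Answer: 3

Derivation:
LRU simulation (capacity=4):
  1. access bee: MISS. Cache (LRU->MRU): [bee]
  2. access bee: HIT. Cache (LRU->MRU): [bee]
  3. access bee: HIT. Cache (LRU->MRU): [bee]
  4. access peach: MISS. Cache (LRU->MRU): [bee peach]
  5. access bee: HIT. Cache (LRU->MRU): [peach bee]
  6. access bee: HIT. Cache (LRU->MRU): [peach bee]
  7. access plum: MISS. Cache (LRU->MRU): [peach bee plum]
  8. access elk: MISS. Cache (LRU->MRU): [peach bee plum elk]
  9. access melon: MISS, evict peach. Cache (LRU->MRU): [bee plum elk melon]
  10. access peach: MISS, evict bee. Cache (LRU->MRU): [plum elk melon peach]
  11. access peach: HIT. Cache (LRU->MRU): [plum elk melon peach]
  12. access bee: MISS, evict plum. Cache (LRU->MRU): [elk melon peach bee]
  13. access bee: HIT. Cache (LRU->MRU): [elk melon peach bee]
  14. access peach: HIT. Cache (LRU->MRU): [elk melon bee peach]
  15. access melon: HIT. Cache (LRU->MRU): [elk bee peach melon]
  16. access peach: HIT. Cache (LRU->MRU): [elk bee melon peach]
  17. access peach: HIT. Cache (LRU->MRU): [elk bee melon peach]
  18. access bee: HIT. Cache (LRU->MRU): [elk melon peach bee]
  19. access bee: HIT. Cache (LRU->MRU): [elk melon peach bee]
Total: 12 hits, 7 misses, 3 evictions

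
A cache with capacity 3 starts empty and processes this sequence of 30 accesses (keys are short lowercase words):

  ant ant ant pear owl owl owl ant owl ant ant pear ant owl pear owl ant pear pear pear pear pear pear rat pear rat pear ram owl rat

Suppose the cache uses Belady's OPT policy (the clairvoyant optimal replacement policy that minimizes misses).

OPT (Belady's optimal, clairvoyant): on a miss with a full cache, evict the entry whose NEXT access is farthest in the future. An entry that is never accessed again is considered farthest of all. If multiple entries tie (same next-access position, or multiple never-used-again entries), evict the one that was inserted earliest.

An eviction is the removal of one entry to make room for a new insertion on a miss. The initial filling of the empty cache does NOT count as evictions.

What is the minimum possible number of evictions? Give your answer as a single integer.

OPT (Belady) simulation (capacity=3):
  1. access ant: MISS. Cache: [ant]
  2. access ant: HIT. Next use of ant: step 3. Cache: [ant]
  3. access ant: HIT. Next use of ant: step 8. Cache: [ant]
  4. access pear: MISS. Cache: [ant pear]
  5. access owl: MISS. Cache: [ant pear owl]
  6. access owl: HIT. Next use of owl: step 7. Cache: [ant pear owl]
  7. access owl: HIT. Next use of owl: step 9. Cache: [ant pear owl]
  8. access ant: HIT. Next use of ant: step 10. Cache: [ant pear owl]
  9. access owl: HIT. Next use of owl: step 14. Cache: [ant pear owl]
  10. access ant: HIT. Next use of ant: step 11. Cache: [ant pear owl]
  11. access ant: HIT. Next use of ant: step 13. Cache: [ant pear owl]
  12. access pear: HIT. Next use of pear: step 15. Cache: [ant pear owl]
  13. access ant: HIT. Next use of ant: step 17. Cache: [ant pear owl]
  14. access owl: HIT. Next use of owl: step 16. Cache: [ant pear owl]
  15. access pear: HIT. Next use of pear: step 18. Cache: [ant pear owl]
  16. access owl: HIT. Next use of owl: step 29. Cache: [ant pear owl]
  17. access ant: HIT. Next use of ant: never. Cache: [ant pear owl]
  18. access pear: HIT. Next use of pear: step 19. Cache: [ant pear owl]
  19. access pear: HIT. Next use of pear: step 20. Cache: [ant pear owl]
  20. access pear: HIT. Next use of pear: step 21. Cache: [ant pear owl]
  21. access pear: HIT. Next use of pear: step 22. Cache: [ant pear owl]
  22. access pear: HIT. Next use of pear: step 23. Cache: [ant pear owl]
  23. access pear: HIT. Next use of pear: step 25. Cache: [ant pear owl]
  24. access rat: MISS, evict ant (next use: never). Cache: [pear owl rat]
  25. access pear: HIT. Next use of pear: step 27. Cache: [pear owl rat]
  26. access rat: HIT. Next use of rat: step 30. Cache: [pear owl rat]
  27. access pear: HIT. Next use of pear: never. Cache: [pear owl rat]
  28. access ram: MISS, evict pear (next use: never). Cache: [owl rat ram]
  29. access owl: HIT. Next use of owl: never. Cache: [owl rat ram]
  30. access rat: HIT. Next use of rat: never. Cache: [owl rat ram]
Total: 25 hits, 5 misses, 2 evictions

Answer: 2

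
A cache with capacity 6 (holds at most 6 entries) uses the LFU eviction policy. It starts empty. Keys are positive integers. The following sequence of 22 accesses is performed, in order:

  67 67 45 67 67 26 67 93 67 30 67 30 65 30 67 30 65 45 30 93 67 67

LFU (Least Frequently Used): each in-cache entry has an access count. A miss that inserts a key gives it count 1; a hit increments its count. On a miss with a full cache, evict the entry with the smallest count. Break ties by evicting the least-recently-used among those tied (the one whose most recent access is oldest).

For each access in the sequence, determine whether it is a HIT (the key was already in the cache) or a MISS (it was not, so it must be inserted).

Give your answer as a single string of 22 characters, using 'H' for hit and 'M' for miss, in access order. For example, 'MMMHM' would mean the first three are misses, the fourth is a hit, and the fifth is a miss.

Answer: MHMHHMHMHMHHMHHHHHHHHH

Derivation:
LFU simulation (capacity=6):
  1. access 67: MISS. Cache: [67(c=1)]
  2. access 67: HIT, count now 2. Cache: [67(c=2)]
  3. access 45: MISS. Cache: [45(c=1) 67(c=2)]
  4. access 67: HIT, count now 3. Cache: [45(c=1) 67(c=3)]
  5. access 67: HIT, count now 4. Cache: [45(c=1) 67(c=4)]
  6. access 26: MISS. Cache: [45(c=1) 26(c=1) 67(c=4)]
  7. access 67: HIT, count now 5. Cache: [45(c=1) 26(c=1) 67(c=5)]
  8. access 93: MISS. Cache: [45(c=1) 26(c=1) 93(c=1) 67(c=5)]
  9. access 67: HIT, count now 6. Cache: [45(c=1) 26(c=1) 93(c=1) 67(c=6)]
  10. access 30: MISS. Cache: [45(c=1) 26(c=1) 93(c=1) 30(c=1) 67(c=6)]
  11. access 67: HIT, count now 7. Cache: [45(c=1) 26(c=1) 93(c=1) 30(c=1) 67(c=7)]
  12. access 30: HIT, count now 2. Cache: [45(c=1) 26(c=1) 93(c=1) 30(c=2) 67(c=7)]
  13. access 65: MISS. Cache: [45(c=1) 26(c=1) 93(c=1) 65(c=1) 30(c=2) 67(c=7)]
  14. access 30: HIT, count now 3. Cache: [45(c=1) 26(c=1) 93(c=1) 65(c=1) 30(c=3) 67(c=7)]
  15. access 67: HIT, count now 8. Cache: [45(c=1) 26(c=1) 93(c=1) 65(c=1) 30(c=3) 67(c=8)]
  16. access 30: HIT, count now 4. Cache: [45(c=1) 26(c=1) 93(c=1) 65(c=1) 30(c=4) 67(c=8)]
  17. access 65: HIT, count now 2. Cache: [45(c=1) 26(c=1) 93(c=1) 65(c=2) 30(c=4) 67(c=8)]
  18. access 45: HIT, count now 2. Cache: [26(c=1) 93(c=1) 65(c=2) 45(c=2) 30(c=4) 67(c=8)]
  19. access 30: HIT, count now 5. Cache: [26(c=1) 93(c=1) 65(c=2) 45(c=2) 30(c=5) 67(c=8)]
  20. access 93: HIT, count now 2. Cache: [26(c=1) 65(c=2) 45(c=2) 93(c=2) 30(c=5) 67(c=8)]
  21. access 67: HIT, count now 9. Cache: [26(c=1) 65(c=2) 45(c=2) 93(c=2) 30(c=5) 67(c=9)]
  22. access 67: HIT, count now 10. Cache: [26(c=1) 65(c=2) 45(c=2) 93(c=2) 30(c=5) 67(c=10)]
Total: 16 hits, 6 misses, 0 evictions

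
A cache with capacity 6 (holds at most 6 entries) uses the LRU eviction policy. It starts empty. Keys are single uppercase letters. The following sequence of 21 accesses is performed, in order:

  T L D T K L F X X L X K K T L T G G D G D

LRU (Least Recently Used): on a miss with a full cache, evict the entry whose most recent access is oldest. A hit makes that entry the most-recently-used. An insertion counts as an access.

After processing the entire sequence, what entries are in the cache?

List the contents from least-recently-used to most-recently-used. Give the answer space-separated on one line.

LRU simulation (capacity=6):
  1. access T: MISS. Cache (LRU->MRU): [T]
  2. access L: MISS. Cache (LRU->MRU): [T L]
  3. access D: MISS. Cache (LRU->MRU): [T L D]
  4. access T: HIT. Cache (LRU->MRU): [L D T]
  5. access K: MISS. Cache (LRU->MRU): [L D T K]
  6. access L: HIT. Cache (LRU->MRU): [D T K L]
  7. access F: MISS. Cache (LRU->MRU): [D T K L F]
  8. access X: MISS. Cache (LRU->MRU): [D T K L F X]
  9. access X: HIT. Cache (LRU->MRU): [D T K L F X]
  10. access L: HIT. Cache (LRU->MRU): [D T K F X L]
  11. access X: HIT. Cache (LRU->MRU): [D T K F L X]
  12. access K: HIT. Cache (LRU->MRU): [D T F L X K]
  13. access K: HIT. Cache (LRU->MRU): [D T F L X K]
  14. access T: HIT. Cache (LRU->MRU): [D F L X K T]
  15. access L: HIT. Cache (LRU->MRU): [D F X K T L]
  16. access T: HIT. Cache (LRU->MRU): [D F X K L T]
  17. access G: MISS, evict D. Cache (LRU->MRU): [F X K L T G]
  18. access G: HIT. Cache (LRU->MRU): [F X K L T G]
  19. access D: MISS, evict F. Cache (LRU->MRU): [X K L T G D]
  20. access G: HIT. Cache (LRU->MRU): [X K L T D G]
  21. access D: HIT. Cache (LRU->MRU): [X K L T G D]
Total: 13 hits, 8 misses, 2 evictions

Answer: X K L T G D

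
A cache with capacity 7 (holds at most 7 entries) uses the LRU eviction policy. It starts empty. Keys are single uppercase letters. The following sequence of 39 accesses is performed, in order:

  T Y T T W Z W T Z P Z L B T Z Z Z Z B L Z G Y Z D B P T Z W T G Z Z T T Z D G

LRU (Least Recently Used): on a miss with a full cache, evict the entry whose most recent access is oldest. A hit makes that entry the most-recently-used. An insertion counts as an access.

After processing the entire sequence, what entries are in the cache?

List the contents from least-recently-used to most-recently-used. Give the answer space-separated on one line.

LRU simulation (capacity=7):
  1. access T: MISS. Cache (LRU->MRU): [T]
  2. access Y: MISS. Cache (LRU->MRU): [T Y]
  3. access T: HIT. Cache (LRU->MRU): [Y T]
  4. access T: HIT. Cache (LRU->MRU): [Y T]
  5. access W: MISS. Cache (LRU->MRU): [Y T W]
  6. access Z: MISS. Cache (LRU->MRU): [Y T W Z]
  7. access W: HIT. Cache (LRU->MRU): [Y T Z W]
  8. access T: HIT. Cache (LRU->MRU): [Y Z W T]
  9. access Z: HIT. Cache (LRU->MRU): [Y W T Z]
  10. access P: MISS. Cache (LRU->MRU): [Y W T Z P]
  11. access Z: HIT. Cache (LRU->MRU): [Y W T P Z]
  12. access L: MISS. Cache (LRU->MRU): [Y W T P Z L]
  13. access B: MISS. Cache (LRU->MRU): [Y W T P Z L B]
  14. access T: HIT. Cache (LRU->MRU): [Y W P Z L B T]
  15. access Z: HIT. Cache (LRU->MRU): [Y W P L B T Z]
  16. access Z: HIT. Cache (LRU->MRU): [Y W P L B T Z]
  17. access Z: HIT. Cache (LRU->MRU): [Y W P L B T Z]
  18. access Z: HIT. Cache (LRU->MRU): [Y W P L B T Z]
  19. access B: HIT. Cache (LRU->MRU): [Y W P L T Z B]
  20. access L: HIT. Cache (LRU->MRU): [Y W P T Z B L]
  21. access Z: HIT. Cache (LRU->MRU): [Y W P T B L Z]
  22. access G: MISS, evict Y. Cache (LRU->MRU): [W P T B L Z G]
  23. access Y: MISS, evict W. Cache (LRU->MRU): [P T B L Z G Y]
  24. access Z: HIT. Cache (LRU->MRU): [P T B L G Y Z]
  25. access D: MISS, evict P. Cache (LRU->MRU): [T B L G Y Z D]
  26. access B: HIT. Cache (LRU->MRU): [T L G Y Z D B]
  27. access P: MISS, evict T. Cache (LRU->MRU): [L G Y Z D B P]
  28. access T: MISS, evict L. Cache (LRU->MRU): [G Y Z D B P T]
  29. access Z: HIT. Cache (LRU->MRU): [G Y D B P T Z]
  30. access W: MISS, evict G. Cache (LRU->MRU): [Y D B P T Z W]
  31. access T: HIT. Cache (LRU->MRU): [Y D B P Z W T]
  32. access G: MISS, evict Y. Cache (LRU->MRU): [D B P Z W T G]
  33. access Z: HIT. Cache (LRU->MRU): [D B P W T G Z]
  34. access Z: HIT. Cache (LRU->MRU): [D B P W T G Z]
  35. access T: HIT. Cache (LRU->MRU): [D B P W G Z T]
  36. access T: HIT. Cache (LRU->MRU): [D B P W G Z T]
  37. access Z: HIT. Cache (LRU->MRU): [D B P W G T Z]
  38. access D: HIT. Cache (LRU->MRU): [B P W G T Z D]
  39. access G: HIT. Cache (LRU->MRU): [B P W T Z D G]
Total: 25 hits, 14 misses, 7 evictions

Answer: B P W T Z D G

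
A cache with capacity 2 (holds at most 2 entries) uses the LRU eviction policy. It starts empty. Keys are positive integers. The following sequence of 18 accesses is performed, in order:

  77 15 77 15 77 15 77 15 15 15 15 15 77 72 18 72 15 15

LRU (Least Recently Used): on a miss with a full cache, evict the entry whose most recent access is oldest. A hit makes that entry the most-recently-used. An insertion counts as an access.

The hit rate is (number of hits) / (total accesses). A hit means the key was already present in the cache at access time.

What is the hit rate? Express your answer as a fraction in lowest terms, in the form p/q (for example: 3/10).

Answer: 13/18

Derivation:
LRU simulation (capacity=2):
  1. access 77: MISS. Cache (LRU->MRU): [77]
  2. access 15: MISS. Cache (LRU->MRU): [77 15]
  3. access 77: HIT. Cache (LRU->MRU): [15 77]
  4. access 15: HIT. Cache (LRU->MRU): [77 15]
  5. access 77: HIT. Cache (LRU->MRU): [15 77]
  6. access 15: HIT. Cache (LRU->MRU): [77 15]
  7. access 77: HIT. Cache (LRU->MRU): [15 77]
  8. access 15: HIT. Cache (LRU->MRU): [77 15]
  9. access 15: HIT. Cache (LRU->MRU): [77 15]
  10. access 15: HIT. Cache (LRU->MRU): [77 15]
  11. access 15: HIT. Cache (LRU->MRU): [77 15]
  12. access 15: HIT. Cache (LRU->MRU): [77 15]
  13. access 77: HIT. Cache (LRU->MRU): [15 77]
  14. access 72: MISS, evict 15. Cache (LRU->MRU): [77 72]
  15. access 18: MISS, evict 77. Cache (LRU->MRU): [72 18]
  16. access 72: HIT. Cache (LRU->MRU): [18 72]
  17. access 15: MISS, evict 18. Cache (LRU->MRU): [72 15]
  18. access 15: HIT. Cache (LRU->MRU): [72 15]
Total: 13 hits, 5 misses, 3 evictions

Hit rate = 13/18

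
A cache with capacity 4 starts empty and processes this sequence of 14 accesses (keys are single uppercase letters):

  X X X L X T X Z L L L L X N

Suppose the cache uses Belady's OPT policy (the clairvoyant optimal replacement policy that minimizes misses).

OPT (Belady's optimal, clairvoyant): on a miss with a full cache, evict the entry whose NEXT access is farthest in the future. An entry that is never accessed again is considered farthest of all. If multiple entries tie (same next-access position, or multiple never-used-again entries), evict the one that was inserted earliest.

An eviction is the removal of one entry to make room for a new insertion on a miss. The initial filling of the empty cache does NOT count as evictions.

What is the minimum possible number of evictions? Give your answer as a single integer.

OPT (Belady) simulation (capacity=4):
  1. access X: MISS. Cache: [X]
  2. access X: HIT. Next use of X: step 3. Cache: [X]
  3. access X: HIT. Next use of X: step 5. Cache: [X]
  4. access L: MISS. Cache: [X L]
  5. access X: HIT. Next use of X: step 7. Cache: [X L]
  6. access T: MISS. Cache: [X L T]
  7. access X: HIT. Next use of X: step 13. Cache: [X L T]
  8. access Z: MISS. Cache: [X L T Z]
  9. access L: HIT. Next use of L: step 10. Cache: [X L T Z]
  10. access L: HIT. Next use of L: step 11. Cache: [X L T Z]
  11. access L: HIT. Next use of L: step 12. Cache: [X L T Z]
  12. access L: HIT. Next use of L: never. Cache: [X L T Z]
  13. access X: HIT. Next use of X: never. Cache: [X L T Z]
  14. access N: MISS, evict X (next use: never). Cache: [L T Z N]
Total: 9 hits, 5 misses, 1 evictions

Answer: 1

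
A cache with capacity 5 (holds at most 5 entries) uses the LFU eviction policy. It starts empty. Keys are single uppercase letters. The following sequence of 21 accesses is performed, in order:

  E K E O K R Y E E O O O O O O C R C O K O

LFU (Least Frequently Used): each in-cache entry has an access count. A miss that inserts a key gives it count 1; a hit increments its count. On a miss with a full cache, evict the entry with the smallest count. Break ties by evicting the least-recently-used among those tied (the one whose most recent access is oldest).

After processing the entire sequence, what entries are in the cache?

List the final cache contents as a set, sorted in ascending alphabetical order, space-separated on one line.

Answer: C E K O R

Derivation:
LFU simulation (capacity=5):
  1. access E: MISS. Cache: [E(c=1)]
  2. access K: MISS. Cache: [E(c=1) K(c=1)]
  3. access E: HIT, count now 2. Cache: [K(c=1) E(c=2)]
  4. access O: MISS. Cache: [K(c=1) O(c=1) E(c=2)]
  5. access K: HIT, count now 2. Cache: [O(c=1) E(c=2) K(c=2)]
  6. access R: MISS. Cache: [O(c=1) R(c=1) E(c=2) K(c=2)]
  7. access Y: MISS. Cache: [O(c=1) R(c=1) Y(c=1) E(c=2) K(c=2)]
  8. access E: HIT, count now 3. Cache: [O(c=1) R(c=1) Y(c=1) K(c=2) E(c=3)]
  9. access E: HIT, count now 4. Cache: [O(c=1) R(c=1) Y(c=1) K(c=2) E(c=4)]
  10. access O: HIT, count now 2. Cache: [R(c=1) Y(c=1) K(c=2) O(c=2) E(c=4)]
  11. access O: HIT, count now 3. Cache: [R(c=1) Y(c=1) K(c=2) O(c=3) E(c=4)]
  12. access O: HIT, count now 4. Cache: [R(c=1) Y(c=1) K(c=2) E(c=4) O(c=4)]
  13. access O: HIT, count now 5. Cache: [R(c=1) Y(c=1) K(c=2) E(c=4) O(c=5)]
  14. access O: HIT, count now 6. Cache: [R(c=1) Y(c=1) K(c=2) E(c=4) O(c=6)]
  15. access O: HIT, count now 7. Cache: [R(c=1) Y(c=1) K(c=2) E(c=4) O(c=7)]
  16. access C: MISS, evict R(c=1). Cache: [Y(c=1) C(c=1) K(c=2) E(c=4) O(c=7)]
  17. access R: MISS, evict Y(c=1). Cache: [C(c=1) R(c=1) K(c=2) E(c=4) O(c=7)]
  18. access C: HIT, count now 2. Cache: [R(c=1) K(c=2) C(c=2) E(c=4) O(c=7)]
  19. access O: HIT, count now 8. Cache: [R(c=1) K(c=2) C(c=2) E(c=4) O(c=8)]
  20. access K: HIT, count now 3. Cache: [R(c=1) C(c=2) K(c=3) E(c=4) O(c=8)]
  21. access O: HIT, count now 9. Cache: [R(c=1) C(c=2) K(c=3) E(c=4) O(c=9)]
Total: 14 hits, 7 misses, 2 evictions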